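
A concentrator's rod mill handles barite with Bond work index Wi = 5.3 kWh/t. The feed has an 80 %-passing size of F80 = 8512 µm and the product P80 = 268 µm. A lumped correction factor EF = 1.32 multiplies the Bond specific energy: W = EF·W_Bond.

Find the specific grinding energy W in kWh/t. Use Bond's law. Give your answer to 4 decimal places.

W = 3.5152 kWh/t

W = 10 Wi (P80^-0.5 − F80^-0.5)
1/√268 = 0.061085;  1/√8512 = 0.010839
W = 10·5.3·(0.061085 − 0.010839) = 2.6630 kWh/t
With EF = 1.32: W = 2.6630·1.32 = 3.5152 kWh/t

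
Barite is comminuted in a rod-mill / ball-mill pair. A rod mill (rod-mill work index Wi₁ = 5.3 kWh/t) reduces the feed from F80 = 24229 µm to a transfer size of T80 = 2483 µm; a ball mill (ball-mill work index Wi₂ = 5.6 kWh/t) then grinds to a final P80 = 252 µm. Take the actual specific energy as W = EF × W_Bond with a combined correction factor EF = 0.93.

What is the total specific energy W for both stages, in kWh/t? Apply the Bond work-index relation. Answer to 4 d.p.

W = 10 Wi / √P80 − 10 Wi / √F80
Stage 1 (24229→2483 µm, Wi₁=5.3): W₁ = 10·5.3·(0.020068 − 0.006424) = 0.7231 kWh/t
Stage 2 (2483→252 µm, Wi₂=5.6): W₂ = 10·5.6·(0.062994 − 0.020068) = 2.4038 kWh/t
W = W₁ + W₂ = 0.7231 + 2.4038 = 3.1270 kWh/t
W_actual = 0.93 × 3.1270 = 2.9081 kWh/t

W = 2.9081 kWh/t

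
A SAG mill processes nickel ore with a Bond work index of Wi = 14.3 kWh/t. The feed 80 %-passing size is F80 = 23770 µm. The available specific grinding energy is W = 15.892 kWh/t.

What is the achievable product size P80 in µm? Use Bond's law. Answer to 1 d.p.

Bond:  W = 10 Wi (1/√P − 1/√F)
P80^(−½) = W/(10 Wi) + F80^(−½)
  = 15.8920/(10·14.3) + 1/√23770 = 0.111133 + 0.006486 = 0.117619
P80 = (1/0.117619)² = 8.5020² = 72.28 µm

P80 = 72.3 µm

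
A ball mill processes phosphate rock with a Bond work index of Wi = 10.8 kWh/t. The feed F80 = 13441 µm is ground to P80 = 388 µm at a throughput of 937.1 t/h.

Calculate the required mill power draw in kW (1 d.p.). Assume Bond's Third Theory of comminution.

W = 10 Wi (1/√P80 − 1/√F80)  [Bond]
W = 10·10.8·(1/√388 − 1/√13441) = 10·10.8·(0.042142) = 4.5513 kWh/t
P_mill = W·ṁ = 4.5513·937.1 = 4265.0 kW

P = 4265.0 kW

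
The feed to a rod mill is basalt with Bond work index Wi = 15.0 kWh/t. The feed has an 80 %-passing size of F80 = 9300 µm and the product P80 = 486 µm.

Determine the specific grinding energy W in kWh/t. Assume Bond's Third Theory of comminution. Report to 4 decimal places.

W = 5.2487 kWh/t

Bond: W = 10·Wi·(1/√P80 − 1/√F80)
1/√486 = 0.045361;  1/√9300 = 0.010370
W = 10·15.0·(0.045361 − 0.010370) = 5.2487 kWh/t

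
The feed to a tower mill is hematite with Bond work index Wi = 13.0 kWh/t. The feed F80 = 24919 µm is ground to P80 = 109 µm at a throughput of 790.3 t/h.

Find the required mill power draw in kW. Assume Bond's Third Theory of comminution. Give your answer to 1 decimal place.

P = 9189.8 kW

W = 10·Wi·(P80^(-½) − F80^(-½))
W = 10·13.0·(1/√109 − 1/√24919) = 10·13.0·(0.089448) = 11.6282 kWh/t
P = W·T = 11.6282·790.3 = 9189.8 kW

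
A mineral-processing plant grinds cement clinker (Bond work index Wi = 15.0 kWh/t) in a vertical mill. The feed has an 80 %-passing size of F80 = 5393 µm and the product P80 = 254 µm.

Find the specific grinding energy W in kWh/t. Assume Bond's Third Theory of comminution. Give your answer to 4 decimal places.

W = 7.3693 kWh/t

W = 10 Wi / √P80 − 10 Wi / √F80
1/√254 = 0.062746;  1/√5393 = 0.013617
W = 10·15.0·(0.062746 − 0.013617) = 7.3693 kWh/t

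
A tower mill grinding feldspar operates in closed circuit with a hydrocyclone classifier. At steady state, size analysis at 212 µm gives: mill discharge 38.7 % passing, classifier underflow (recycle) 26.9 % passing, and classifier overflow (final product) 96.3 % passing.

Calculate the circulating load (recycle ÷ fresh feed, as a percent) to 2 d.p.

CL = 488.14 %

Two-product formula at 212 µm:
d + r·d = r·u + o → r(d−u) = o−d
r = (96.3 − 38.7)/(38.7 − 26.9) = 57.6/11.8 = 4.8814
CL = 100·r = 488.14 %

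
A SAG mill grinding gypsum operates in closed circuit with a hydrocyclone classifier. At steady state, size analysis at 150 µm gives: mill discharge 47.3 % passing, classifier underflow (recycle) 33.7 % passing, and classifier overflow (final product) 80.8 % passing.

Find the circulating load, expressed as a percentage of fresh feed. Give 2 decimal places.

CL = 246.32 %

Classifier node, passing 150 µm:
r = (o − d)/(d − u)
r = (80.8 − 47.3)/(47.3 − 33.7) = 33.5/13.6 = 2.4632
CL = 100·r = 246.32 %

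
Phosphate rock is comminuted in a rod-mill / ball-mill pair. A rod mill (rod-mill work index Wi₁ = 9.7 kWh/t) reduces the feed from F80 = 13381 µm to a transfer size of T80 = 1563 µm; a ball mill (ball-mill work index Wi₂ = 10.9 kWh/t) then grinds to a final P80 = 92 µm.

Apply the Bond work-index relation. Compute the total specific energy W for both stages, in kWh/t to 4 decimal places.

W = 10.2220 kWh/t

W_Bond = 10·Wi·(1/√P₈₀ − 1/√F₈₀)
Stage 1 (13381→1563 µm, Wi₁=9.7): W₁ = 10·9.7·(0.025294 − 0.008645) = 1.6150 kWh/t
Stage 2 (1563→92 µm, Wi₂=10.9): W₂ = 10·10.9·(0.104257 − 0.025294) = 8.6070 kWh/t
W = W₁ + W₂ = 1.6150 + 8.6070 = 10.2220 kWh/t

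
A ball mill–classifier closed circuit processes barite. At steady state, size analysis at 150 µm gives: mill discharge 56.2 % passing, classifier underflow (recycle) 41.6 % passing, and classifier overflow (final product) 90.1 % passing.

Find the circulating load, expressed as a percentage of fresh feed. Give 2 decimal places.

Two-product formula at 150 µm:
r = (o − d)/(d − u)
r = (90.1 − 56.2)/(56.2 − 41.6) = 33.9/14.6 = 2.3219
CL = 100·r = 232.19 %

CL = 232.19 %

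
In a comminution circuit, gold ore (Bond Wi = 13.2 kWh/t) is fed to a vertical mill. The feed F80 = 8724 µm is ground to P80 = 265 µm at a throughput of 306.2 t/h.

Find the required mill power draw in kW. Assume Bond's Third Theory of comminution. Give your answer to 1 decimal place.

W = 10 Wi (1/√P80 − 1/√F80)  [Bond]
W = 10·13.2·(1/√265 − 1/√8724) = 10·13.2·(0.050723) = 6.6955 kWh/t
P_mill = W·ṁ = 6.6955·306.2 = 2050.1 kW

P = 2050.1 kW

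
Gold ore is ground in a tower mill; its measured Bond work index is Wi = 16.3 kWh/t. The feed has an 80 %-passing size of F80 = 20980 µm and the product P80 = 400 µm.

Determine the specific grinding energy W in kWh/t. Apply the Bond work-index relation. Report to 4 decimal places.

W = 7.0247 kWh/t

W = 10 Wi (P80^-0.5 − F80^-0.5)
1/√400 = 0.050000;  1/√20980 = 0.006904
W = 10·16.3·(0.050000 − 0.006904) = 7.0247 kWh/t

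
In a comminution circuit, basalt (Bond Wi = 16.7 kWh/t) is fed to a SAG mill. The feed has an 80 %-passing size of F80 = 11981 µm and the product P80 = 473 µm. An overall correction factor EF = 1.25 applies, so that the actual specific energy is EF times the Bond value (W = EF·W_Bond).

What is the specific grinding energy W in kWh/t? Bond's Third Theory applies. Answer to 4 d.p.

W = 7.6912 kWh/t

W = 10·Wi·[P80^(−½) − F80^(−½)]
1/√473 = 0.045980;  1/√11981 = 0.009136
W = 10·16.7·(0.045980 − 0.009136) = 6.1530 kWh/t
With EF = 1.25: W = 6.1530·1.25 = 7.6912 kWh/t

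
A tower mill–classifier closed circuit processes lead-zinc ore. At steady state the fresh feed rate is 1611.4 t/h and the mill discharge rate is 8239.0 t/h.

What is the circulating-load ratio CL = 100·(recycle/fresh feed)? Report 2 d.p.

CL = 411.29 %

Discharge = new feed + return, hence
R = M − F = 8239.0 − 1611.4 = 6627.6 t/h
CL = 100·R/F = 100·6627.6/1611.4 = 411.29 %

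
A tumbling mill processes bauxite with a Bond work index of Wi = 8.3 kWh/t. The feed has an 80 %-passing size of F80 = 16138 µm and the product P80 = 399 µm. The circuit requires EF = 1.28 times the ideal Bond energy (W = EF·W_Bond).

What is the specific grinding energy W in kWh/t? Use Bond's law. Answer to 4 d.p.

W = 4.4824 kWh/t

Bond:  W = 10 Wi (1/√P − 1/√F)
1/√399 = 0.050063;  1/√16138 = 0.007872
W = 10·8.3·(0.050063 − 0.007872) = 3.5018 kWh/t
Apply correction: 3.5018 × 1.28 = 4.4824 kWh/t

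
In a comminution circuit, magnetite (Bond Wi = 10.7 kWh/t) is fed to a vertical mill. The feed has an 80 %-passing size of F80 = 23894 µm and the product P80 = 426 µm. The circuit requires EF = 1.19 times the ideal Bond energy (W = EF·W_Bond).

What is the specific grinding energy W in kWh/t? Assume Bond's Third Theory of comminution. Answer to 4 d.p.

W = 10 Wi (1/√P80 − 1/√F80)  [Bond]
1/√426 = 0.048450;  1/√23894 = 0.006469
W = 10·10.7·(0.048450 − 0.006469) = 4.4920 kWh/t
Apply correction: 4.4920 × 1.19 = 5.3454 kWh/t

W = 5.3454 kWh/t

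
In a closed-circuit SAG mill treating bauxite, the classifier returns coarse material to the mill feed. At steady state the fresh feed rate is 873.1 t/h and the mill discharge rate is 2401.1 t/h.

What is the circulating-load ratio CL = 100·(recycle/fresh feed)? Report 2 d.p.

Steady state: M = F + R.
R = M − F = 2401.1 − 873.1 = 1528.0 t/h
CL = 100·R/F = 100·1528.0/873.1 = 175.01 %

CL = 175.01 %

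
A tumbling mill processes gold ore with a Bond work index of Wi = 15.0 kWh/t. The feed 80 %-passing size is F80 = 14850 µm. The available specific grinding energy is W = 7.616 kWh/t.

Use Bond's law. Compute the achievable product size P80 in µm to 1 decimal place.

Bond:  W = 10 Wi (1/√P − 1/√F)
⇒ 1/√P80 = W/(10·Wi) + 1/√F80
  = 7.6160/(10·15.0) + 1/√14850 = 0.050773 + 0.008206 = 0.058979
P80 = (1/0.058979)² = 16.9551² = 287.47 µm

P80 = 287.5 µm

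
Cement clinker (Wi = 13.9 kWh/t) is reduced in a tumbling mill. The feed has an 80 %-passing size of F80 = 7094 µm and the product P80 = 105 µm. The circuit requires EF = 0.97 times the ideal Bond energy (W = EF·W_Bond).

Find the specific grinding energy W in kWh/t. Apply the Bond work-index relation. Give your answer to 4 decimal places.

W = 10 Wi (1/√P80 − 1/√F80)  [Bond]
1/√105 = 0.097590;  1/√7094 = 0.011873
W = 10·13.9·(0.097590 − 0.011873) = 11.9147 kWh/t
Apply correction: 11.9147 × 0.97 = 11.5572 kWh/t

W = 11.5572 kWh/t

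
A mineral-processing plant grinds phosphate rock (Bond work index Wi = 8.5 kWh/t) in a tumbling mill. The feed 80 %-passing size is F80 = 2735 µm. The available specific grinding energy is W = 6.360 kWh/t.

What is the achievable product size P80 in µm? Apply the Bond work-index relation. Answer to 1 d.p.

W = 10 Wi (P80^-0.5 − F80^-0.5)
P80^-0.5 = F80^-0.5 + W/(10 Wi)
  = 6.3600/(10·8.5) + 1/√2735 = 0.074824 + 0.019121 = 0.093945
P80 = (1/0.093945)² = 10.6445² = 113.31 µm

P80 = 113.3 µm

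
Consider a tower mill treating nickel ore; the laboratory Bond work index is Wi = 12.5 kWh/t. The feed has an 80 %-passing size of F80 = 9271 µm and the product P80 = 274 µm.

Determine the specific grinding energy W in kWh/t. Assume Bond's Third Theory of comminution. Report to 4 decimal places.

W = 6.2533 kWh/t

W = 10 Wi (1/√P80 − 1/√F80)  [Bond]
1/√274 = 0.060412;  1/√9271 = 0.010386
W = 10·12.5·(0.060412 − 0.010386) = 6.2533 kWh/t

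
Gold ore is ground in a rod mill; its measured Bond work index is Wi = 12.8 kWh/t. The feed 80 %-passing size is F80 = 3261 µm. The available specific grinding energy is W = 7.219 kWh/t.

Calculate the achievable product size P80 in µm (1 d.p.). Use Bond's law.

P80 = 183.1 µm

W = 10 Wi / √P80 − 10 Wi / √F80
1/√P80 = 1/√F80 + W/(10·Wi)
  = 7.2190/(10·12.8) + 1/√3261 = 0.056398 + 0.017512 = 0.073910
P80 = (1/0.073910)² = 13.5300² = 183.06 µm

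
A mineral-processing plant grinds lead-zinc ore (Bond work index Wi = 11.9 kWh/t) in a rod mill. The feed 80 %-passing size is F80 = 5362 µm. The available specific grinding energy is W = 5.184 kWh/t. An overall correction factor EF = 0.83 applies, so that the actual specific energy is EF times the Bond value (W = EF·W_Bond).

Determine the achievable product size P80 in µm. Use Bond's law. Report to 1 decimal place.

P80 = 228.6 µm

Bond: W = 10·Wi·(1/√P80 − 1/√F80)
W_Bond = W / EF = 5.184 / 0.83 = 6.2458 kWh/t
P80^(−½) = W_Bond/(10 Wi) + F80^(−½)
  = 6.2458/(10·11.9) + 1/√5362 = 0.052486 + 0.013656 = 0.066142
P80 = (1/0.066142)² = 15.1190² = 228.58 µm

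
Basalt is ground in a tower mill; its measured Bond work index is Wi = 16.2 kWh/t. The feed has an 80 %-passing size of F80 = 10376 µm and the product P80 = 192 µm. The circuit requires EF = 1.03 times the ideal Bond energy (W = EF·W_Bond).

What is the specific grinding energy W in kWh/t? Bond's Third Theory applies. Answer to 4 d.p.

W_Bond = 10·Wi·(1/√P₈₀ − 1/√F₈₀)
1/√192 = 0.072169;  1/√10376 = 0.009817
W = 10·16.2·(0.072169 − 0.009817) = 10.1010 kWh/t
With EF = 1.03: W = 10.1010·1.03 = 10.4040 kWh/t

W = 10.4040 kWh/t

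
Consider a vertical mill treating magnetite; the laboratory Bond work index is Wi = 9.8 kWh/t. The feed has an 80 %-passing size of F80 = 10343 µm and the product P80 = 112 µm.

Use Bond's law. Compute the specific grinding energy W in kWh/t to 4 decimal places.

W = 8.2965 kWh/t

W = 10·Wi·[P80^(−½) − F80^(−½)]
1/√112 = 0.094491;  1/√10343 = 0.009833
W = 10·9.8·(0.094491 − 0.009833) = 8.2965 kWh/t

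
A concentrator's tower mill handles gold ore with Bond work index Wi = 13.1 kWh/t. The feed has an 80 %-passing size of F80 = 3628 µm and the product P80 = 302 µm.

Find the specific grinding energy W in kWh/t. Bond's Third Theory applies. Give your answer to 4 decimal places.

W = 10 Wi / √P80 − 10 Wi / √F80
1/√302 = 0.057544;  1/√3628 = 0.016602
W = 10·13.1·(0.057544 − 0.016602) = 5.3633 kWh/t

W = 5.3633 kWh/t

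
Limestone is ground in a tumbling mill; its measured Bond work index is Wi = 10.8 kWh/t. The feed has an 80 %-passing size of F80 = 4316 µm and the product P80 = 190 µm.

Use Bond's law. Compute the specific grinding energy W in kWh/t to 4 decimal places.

W = 6.1912 kWh/t

W = 10 Wi (P80^-0.5 − F80^-0.5)
1/√190 = 0.072548;  1/√4316 = 0.015222
W = 10·10.8·(0.072548 − 0.015222) = 6.1912 kWh/t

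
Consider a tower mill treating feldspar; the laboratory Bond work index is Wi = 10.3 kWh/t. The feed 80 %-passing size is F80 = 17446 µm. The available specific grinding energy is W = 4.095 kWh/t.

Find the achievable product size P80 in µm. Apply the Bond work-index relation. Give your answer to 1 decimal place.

Bond:  W = 10 Wi (1/√P − 1/√F)
⇒ 1/√P80 = W/(10·Wi) + 1/√F80
  = 4.0950/(10·10.3) + 1/√17446 = 0.039757 + 0.007571 = 0.047328
P80 = (1/0.047328)² = 21.1290² = 446.44 µm

P80 = 446.4 µm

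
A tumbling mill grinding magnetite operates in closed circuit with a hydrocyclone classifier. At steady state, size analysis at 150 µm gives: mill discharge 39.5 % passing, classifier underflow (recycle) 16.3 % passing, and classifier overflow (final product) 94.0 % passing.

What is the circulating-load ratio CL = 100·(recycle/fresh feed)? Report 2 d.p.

Mass balance on the −150 µm fraction:
d + r·d = r·u + o → r(d−u) = o−d
r = (94.0 − 39.5)/(39.5 − 16.3) = 54.5/23.2 = 2.3491
CL = 100·r = 234.91 %

CL = 234.91 %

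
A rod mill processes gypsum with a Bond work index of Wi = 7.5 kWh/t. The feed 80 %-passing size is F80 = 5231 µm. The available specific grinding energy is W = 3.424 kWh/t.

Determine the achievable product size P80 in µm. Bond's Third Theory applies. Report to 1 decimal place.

P80 = 282.7 µm

Bond: W = 10·Wi·(1/√P80 − 1/√F80)
⇒ 1/√P80 = W/(10·Wi) + 1/√F80
  = 3.4240/(10·7.5) + 1/√5231 = 0.045653 + 0.013826 = 0.059480
P80 = (1/0.059480)² = 16.8125² = 282.66 µm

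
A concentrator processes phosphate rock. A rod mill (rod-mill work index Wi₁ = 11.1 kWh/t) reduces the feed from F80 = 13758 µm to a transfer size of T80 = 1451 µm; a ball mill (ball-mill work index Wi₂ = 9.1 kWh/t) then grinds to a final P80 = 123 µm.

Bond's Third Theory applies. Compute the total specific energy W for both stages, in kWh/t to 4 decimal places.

W = 10·Wi·[P80^(−½) − F80^(−½)]
Stage 1 (13758→1451 µm, Wi₁=11.1): W₁ = 10·11.1·(0.026252 − 0.008526) = 1.9677 kWh/t
Stage 2 (1451→123 µm, Wi₂=9.1): W₂ = 10·9.1·(0.090167 − 0.026252) = 5.8162 kWh/t
W = W₁ + W₂ = 1.9677 + 5.8162 = 7.7839 kWh/t

W = 7.7839 kWh/t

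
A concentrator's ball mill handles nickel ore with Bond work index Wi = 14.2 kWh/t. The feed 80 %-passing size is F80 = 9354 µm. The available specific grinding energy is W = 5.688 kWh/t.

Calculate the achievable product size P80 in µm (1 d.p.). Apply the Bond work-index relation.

P80 = 393.7 µm

W = 10 Wi (P80^-0.5 − F80^-0.5)
⇒ 1/√P80 = W/(10 Wi) + 1/√F80
  = 5.6880/(10·14.2) + 1/√9354 = 0.040056 + 0.010340 = 0.050396
P80 = (1/0.050396)² = 19.8429² = 393.74 µm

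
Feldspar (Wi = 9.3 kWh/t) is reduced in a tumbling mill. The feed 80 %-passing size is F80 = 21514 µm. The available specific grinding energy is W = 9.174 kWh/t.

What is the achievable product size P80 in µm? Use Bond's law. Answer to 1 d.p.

W = 10 Wi (1/√P80 − 1/√F80)  [Bond]
1/√P80 = 1/√F80 + W/(10·Wi)
  = 9.1740/(10·9.3) + 1/√21514 = 0.098645 + 0.006818 = 0.105463
P80 = (1/0.105463)² = 9.4820² = 89.91 µm

P80 = 89.9 µm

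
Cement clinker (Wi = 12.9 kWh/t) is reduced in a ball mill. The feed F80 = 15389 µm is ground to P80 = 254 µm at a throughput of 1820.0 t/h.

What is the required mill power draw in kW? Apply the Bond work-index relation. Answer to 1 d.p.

P = 12838.8 kW

Bond: W = 10·Wi·(1/√P80 − 1/√F80)
W = 10·12.9·(1/√254 − 1/√15389) = 10·12.9·(0.054684) = 7.0543 kWh/t
Mill draw = 7.0543 × 1820.0 = 12838.8 kW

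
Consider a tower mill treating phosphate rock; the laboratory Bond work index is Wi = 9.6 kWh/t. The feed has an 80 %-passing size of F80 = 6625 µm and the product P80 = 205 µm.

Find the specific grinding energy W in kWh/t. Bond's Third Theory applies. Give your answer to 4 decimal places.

W = 5.5255 kWh/t

W_Bond = 10·Wi·(1/√P₈₀ − 1/√F₈₀)
1/√205 = 0.069843;  1/√6625 = 0.012286
W = 10·9.6·(0.069843 − 0.012286) = 5.5255 kWh/t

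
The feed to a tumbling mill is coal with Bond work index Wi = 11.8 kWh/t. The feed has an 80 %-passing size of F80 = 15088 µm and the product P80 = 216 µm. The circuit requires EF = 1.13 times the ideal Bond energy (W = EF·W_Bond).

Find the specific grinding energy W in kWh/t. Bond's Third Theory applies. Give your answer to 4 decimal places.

W = 7.9871 kWh/t

W = 10 Wi / √P80 − 10 Wi / √F80
1/√216 = 0.068041;  1/√15088 = 0.008141
W = 10·11.8·(0.068041 − 0.008141) = 7.0682 kWh/t
W_actual = 1.13 × 7.0682 = 7.9871 kWh/t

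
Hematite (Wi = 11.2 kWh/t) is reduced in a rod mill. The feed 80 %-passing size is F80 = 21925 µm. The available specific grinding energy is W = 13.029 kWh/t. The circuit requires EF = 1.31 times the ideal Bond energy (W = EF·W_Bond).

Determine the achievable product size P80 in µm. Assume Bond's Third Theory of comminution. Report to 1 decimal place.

P80 = 109.5 µm

W = 10·Wi·[P80^(−½) − F80^(−½)]
W_Bond = W / EF = 13.029 / 1.31 = 9.9458 kWh/t
1/√P80 = 1/√F80 + W_Bond/(10·Wi)
  = 9.9458/(10·11.2) + 1/√21925 = 0.088802 + 0.006754 = 0.095555
P80 = (1/0.095555)² = 10.4651² = 109.52 µm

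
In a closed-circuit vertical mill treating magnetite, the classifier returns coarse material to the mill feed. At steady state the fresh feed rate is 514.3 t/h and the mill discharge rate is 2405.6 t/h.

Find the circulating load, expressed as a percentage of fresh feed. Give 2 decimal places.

Discharge = new feed + return, hence
R = M − F = 2405.6 − 514.3 = 1891.3 t/h
CL = 100·R/F = 100·1891.3/514.3 = 367.74 %

CL = 367.74 %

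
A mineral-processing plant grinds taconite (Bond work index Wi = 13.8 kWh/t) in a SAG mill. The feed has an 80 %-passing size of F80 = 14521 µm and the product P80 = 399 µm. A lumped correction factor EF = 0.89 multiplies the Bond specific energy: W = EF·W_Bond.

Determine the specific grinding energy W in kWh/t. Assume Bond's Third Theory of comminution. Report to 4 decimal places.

W_Bond = 10·Wi·(1/√P₈₀ − 1/√F₈₀)
1/√399 = 0.050063;  1/√14521 = 0.008299
W = 10·13.8·(0.050063 − 0.008299) = 5.7634 kWh/t
Corrected W = EF·W_Bond = 0.89·5.7634 = 5.1295 kWh/t

W = 5.1295 kWh/t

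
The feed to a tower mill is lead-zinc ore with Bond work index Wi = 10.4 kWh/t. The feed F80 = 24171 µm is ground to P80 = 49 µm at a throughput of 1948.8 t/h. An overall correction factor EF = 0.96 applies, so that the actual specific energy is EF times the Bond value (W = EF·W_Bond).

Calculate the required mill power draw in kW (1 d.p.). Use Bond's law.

P = 26544.0 kW

W = 10 Wi (P80^-0.5 − F80^-0.5)
W = 10·10.4·(1/√49 − 1/√24171) = 10·10.4·(0.136425) = 14.1882 kWh/t
W_actual = 0.96 × 14.1882 = 13.6207 kWh/t
Power = W × throughput = 13.6207 kWh/t × 1948.8 t/h = 26544.0 kW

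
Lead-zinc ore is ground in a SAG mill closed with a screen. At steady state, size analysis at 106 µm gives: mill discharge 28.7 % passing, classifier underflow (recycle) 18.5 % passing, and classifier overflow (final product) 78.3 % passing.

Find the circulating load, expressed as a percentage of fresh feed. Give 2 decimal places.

CL = 486.27 %

Let r = R/F. Size balance at 106 µm:
(1+r)·d = r·u + o ⇒ r = (o−d)/(d−u)
r = (78.3 − 28.7)/(28.7 − 18.5) = 49.6/10.2 = 4.8627
CL = 100·r = 486.27 %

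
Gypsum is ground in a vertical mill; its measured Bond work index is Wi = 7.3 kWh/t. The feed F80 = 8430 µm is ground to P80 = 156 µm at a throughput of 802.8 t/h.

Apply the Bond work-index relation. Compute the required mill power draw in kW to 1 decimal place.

P = 4053.8 kW

W_Bond = 10·Wi·(1/√P₈₀ − 1/√F₈₀)
W = 10·7.3·(1/√156 − 1/√8430) = 10·7.3·(0.069173) = 5.0496 kWh/t
Power = W × throughput = 5.0496 kWh/t × 802.8 t/h = 4053.8 kW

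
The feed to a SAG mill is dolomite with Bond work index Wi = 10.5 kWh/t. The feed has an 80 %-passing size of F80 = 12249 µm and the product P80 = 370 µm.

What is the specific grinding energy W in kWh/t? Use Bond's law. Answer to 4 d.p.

W = 4.5100 kWh/t

W = 10 Wi (P80^-0.5 − F80^-0.5)
1/√370 = 0.051988;  1/√12249 = 0.009035
W = 10·10.5·(0.051988 − 0.009035) = 4.5100 kWh/t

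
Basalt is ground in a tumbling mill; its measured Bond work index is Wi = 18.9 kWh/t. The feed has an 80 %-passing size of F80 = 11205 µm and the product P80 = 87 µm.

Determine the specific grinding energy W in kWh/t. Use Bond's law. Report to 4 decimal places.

W = 18.4774 kWh/t

W = 10·Wi·[P80^(−½) − F80^(−½)]
1/√87 = 0.107211;  1/√11205 = 0.009447
W = 10·18.9·(0.107211 − 0.009447) = 18.4774 kWh/t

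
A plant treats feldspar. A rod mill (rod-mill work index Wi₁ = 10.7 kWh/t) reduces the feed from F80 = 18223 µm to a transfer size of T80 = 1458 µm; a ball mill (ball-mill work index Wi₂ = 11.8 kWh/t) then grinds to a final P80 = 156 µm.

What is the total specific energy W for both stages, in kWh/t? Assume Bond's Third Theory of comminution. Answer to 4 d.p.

W = 10 Wi / √P80 − 10 Wi / √F80
Stage 1 (18223→1458 µm, Wi₁=10.7): W₁ = 10·10.7·(0.026189 − 0.007408) = 2.0096 kWh/t
Stage 2 (1458→156 µm, Wi₂=11.8): W₂ = 10·11.8·(0.080064 − 0.026189) = 6.3572 kWh/t
W = W₁ + W₂ = 2.0096 + 6.3572 = 8.3668 kWh/t

W = 8.3668 kWh/t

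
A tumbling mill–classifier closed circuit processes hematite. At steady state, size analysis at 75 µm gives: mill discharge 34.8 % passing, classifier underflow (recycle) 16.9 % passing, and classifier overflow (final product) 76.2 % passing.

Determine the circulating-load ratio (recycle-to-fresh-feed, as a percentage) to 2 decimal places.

CL = 231.28 %

Let r = R/F. Size balance at 75 µm:
Fd + Rd = Ru + Fo ⇒ R/F = (o−d)/(d−u)
r = (76.2 − 34.8)/(34.8 − 16.9) = 41.4/17.9 = 2.3128
CL = 100·r = 231.28 %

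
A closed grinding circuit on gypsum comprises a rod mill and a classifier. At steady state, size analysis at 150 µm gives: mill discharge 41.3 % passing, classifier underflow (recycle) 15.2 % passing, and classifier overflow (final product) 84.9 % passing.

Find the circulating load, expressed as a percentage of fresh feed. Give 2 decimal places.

Classifier node, passing 150 µm:
d + r·d = r·u + o → r(d−u) = o−d
r = (84.9 − 41.3)/(41.3 − 15.2) = 43.6/26.1 = 1.6705
CL = 100·r = 167.05 %

CL = 167.05 %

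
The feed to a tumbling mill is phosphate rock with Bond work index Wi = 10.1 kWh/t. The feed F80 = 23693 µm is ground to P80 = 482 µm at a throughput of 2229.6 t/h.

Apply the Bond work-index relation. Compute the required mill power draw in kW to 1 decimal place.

W_Bond = 10·Wi·(1/√P₈₀ − 1/√F₈₀)
W = 10·10.1·(1/√482 − 1/√23693) = 10·10.1·(0.039052) = 3.9443 kWh/t
P = W·T = 3.9443·2229.6 = 8794.1 kW

P = 8794.1 kW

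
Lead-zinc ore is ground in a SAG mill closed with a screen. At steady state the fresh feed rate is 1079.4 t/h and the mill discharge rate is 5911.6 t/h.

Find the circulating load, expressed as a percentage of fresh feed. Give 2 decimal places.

Discharge = new feed + return, hence
R = M − F = 5911.6 − 1079.4 = 4832.2 t/h
CL = 100·R/F = 100·4832.2/1079.4 = 447.67 %

CL = 447.67 %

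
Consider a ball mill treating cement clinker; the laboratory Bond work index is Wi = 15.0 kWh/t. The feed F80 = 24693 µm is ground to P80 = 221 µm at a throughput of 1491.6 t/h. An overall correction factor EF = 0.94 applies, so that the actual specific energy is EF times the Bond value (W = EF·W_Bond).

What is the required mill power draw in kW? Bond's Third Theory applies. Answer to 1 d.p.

W_Bond = 10·Wi·(1/√P₈₀ − 1/√F₈₀)
W = 10·15.0·(1/√221 − 1/√24693) = 10·15.0·(0.060904) = 9.1355 kWh/t
W_actual = 0.94 × 9.1355 = 8.5874 kWh/t
P_mill = W·ṁ = 8.5874·1491.6 = 12809.0 kW

P = 12809.0 kW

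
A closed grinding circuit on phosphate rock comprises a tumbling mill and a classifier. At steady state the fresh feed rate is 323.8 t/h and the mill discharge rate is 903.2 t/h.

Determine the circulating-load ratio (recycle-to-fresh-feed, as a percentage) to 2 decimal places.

Discharge = new feed + return, hence
R = M − F = 903.2 − 323.8 = 579.4 t/h
CL = 100·R/F = 100·579.4/323.8 = 178.94 %

CL = 178.94 %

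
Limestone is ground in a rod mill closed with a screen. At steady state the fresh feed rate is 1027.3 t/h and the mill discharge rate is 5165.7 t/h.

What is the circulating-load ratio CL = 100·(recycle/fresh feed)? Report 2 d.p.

Mill node: discharge = fresh + recycle.
R = M − F = 5165.7 − 1027.3 = 4138.4 t/h
CL = 100·R/F = 100·4138.4/1027.3 = 402.84 %

CL = 402.84 %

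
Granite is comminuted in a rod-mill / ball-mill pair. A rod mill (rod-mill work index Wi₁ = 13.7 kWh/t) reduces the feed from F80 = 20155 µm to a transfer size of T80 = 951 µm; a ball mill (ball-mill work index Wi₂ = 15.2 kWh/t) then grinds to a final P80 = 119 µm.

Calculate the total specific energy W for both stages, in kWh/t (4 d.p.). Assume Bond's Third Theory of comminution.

W = 12.4824 kWh/t

W = 10 Wi (P80^-0.5 − F80^-0.5)
Stage 1 (20155→951 µm, Wi₁=13.7): W₁ = 10·13.7·(0.032427 − 0.007044) = 3.4775 kWh/t
Stage 2 (951→119 µm, Wi₂=15.2): W₂ = 10·15.2·(0.091670 − 0.032427) = 9.0049 kWh/t
W = W₁ + W₂ = 3.4775 + 9.0049 = 12.4824 kWh/t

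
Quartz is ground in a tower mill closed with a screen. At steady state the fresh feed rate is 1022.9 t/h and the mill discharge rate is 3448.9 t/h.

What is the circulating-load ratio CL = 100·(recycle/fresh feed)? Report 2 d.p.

CL = 237.17 %

Steady state: M = F + R.
R = M − F = 3448.9 − 1022.9 = 2426.0 t/h
CL = 100·R/F = 100·2426.0/1022.9 = 237.17 %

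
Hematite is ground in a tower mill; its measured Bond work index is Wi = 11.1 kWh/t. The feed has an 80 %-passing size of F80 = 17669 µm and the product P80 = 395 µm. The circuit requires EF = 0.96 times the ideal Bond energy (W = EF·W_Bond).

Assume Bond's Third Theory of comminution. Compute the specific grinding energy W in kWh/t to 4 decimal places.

W = 4.5600 kWh/t

W = 10·Wi·[P80^(−½) − F80^(−½)]
1/√395 = 0.050315;  1/√17669 = 0.007523
W = 10·11.1·(0.050315 − 0.007523) = 4.7500 kWh/t
With EF = 0.96: W = 4.7500·0.96 = 4.5600 kWh/t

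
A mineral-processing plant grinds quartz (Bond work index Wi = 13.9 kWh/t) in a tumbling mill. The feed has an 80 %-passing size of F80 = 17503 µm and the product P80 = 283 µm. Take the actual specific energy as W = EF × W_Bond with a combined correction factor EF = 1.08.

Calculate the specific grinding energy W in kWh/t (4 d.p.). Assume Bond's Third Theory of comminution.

W = 7.7890 kWh/t

Bond: W = 10·Wi·(1/√P80 − 1/√F80)
1/√283 = 0.059444;  1/√17503 = 0.007559
W = 10·13.9·(0.059444 − 0.007559) = 7.2120 kWh/t
Apply correction: 7.2120 × 1.08 = 7.7890 kWh/t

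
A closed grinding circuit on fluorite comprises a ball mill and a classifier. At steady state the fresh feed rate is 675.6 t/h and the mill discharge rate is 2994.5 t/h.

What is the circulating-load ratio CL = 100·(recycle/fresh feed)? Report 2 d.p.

CL = 343.24 %

Steady state: M = F + R.
R = M − F = 2994.5 − 675.6 = 2318.9 t/h
CL = 100·R/F = 100·2318.9/675.6 = 343.24 %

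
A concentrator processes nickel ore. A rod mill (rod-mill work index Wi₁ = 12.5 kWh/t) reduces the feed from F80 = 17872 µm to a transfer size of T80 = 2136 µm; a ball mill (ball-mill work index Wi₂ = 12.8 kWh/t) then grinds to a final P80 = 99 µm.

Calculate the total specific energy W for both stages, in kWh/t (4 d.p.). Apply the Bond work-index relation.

Bond:  W = 10 Wi (1/√P − 1/√F)
Stage 1 (17872→2136 µm, Wi₁=12.5): W₁ = 10·12.5·(0.021637 − 0.007480) = 1.7696 kWh/t
Stage 2 (2136→99 µm, Wi₂=12.8): W₂ = 10·12.8·(0.100504 − 0.021637) = 10.0949 kWh/t
W = W₁ + W₂ = 1.7696 + 10.0949 = 11.8645 kWh/t

W = 11.8645 kWh/t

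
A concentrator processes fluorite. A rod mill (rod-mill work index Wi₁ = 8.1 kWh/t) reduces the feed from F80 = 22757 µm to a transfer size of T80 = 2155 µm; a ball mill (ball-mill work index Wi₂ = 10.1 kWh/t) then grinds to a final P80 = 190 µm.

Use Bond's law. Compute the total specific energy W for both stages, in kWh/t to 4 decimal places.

W = 10·Wi·[P80^(−½) − F80^(−½)]
Stage 1 (22757→2155 µm, Wi₁=8.1): W₁ = 10·8.1·(0.021542 − 0.006629) = 1.2079 kWh/t
Stage 2 (2155→190 µm, Wi₂=10.1): W₂ = 10·10.1·(0.072548 − 0.021542) = 5.1516 kWh/t
W = W₁ + W₂ = 1.2079 + 5.1516 = 6.3595 kWh/t

W = 6.3595 kWh/t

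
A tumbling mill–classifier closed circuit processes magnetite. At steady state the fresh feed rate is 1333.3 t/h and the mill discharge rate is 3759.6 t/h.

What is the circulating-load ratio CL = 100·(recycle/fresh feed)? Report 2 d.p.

CL = 181.98 %

Discharge = new feed + return, hence
R = M − F = 3759.6 − 1333.3 = 2426.3 t/h
CL = 100·R/F = 100·2426.3/1333.3 = 181.98 %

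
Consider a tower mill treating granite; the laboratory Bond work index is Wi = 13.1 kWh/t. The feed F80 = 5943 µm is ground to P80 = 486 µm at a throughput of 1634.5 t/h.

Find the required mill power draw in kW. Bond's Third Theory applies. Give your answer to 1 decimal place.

W = 10 Wi (P80^-0.5 − F80^-0.5)
W = 10·13.1·(1/√486 − 1/√5943) = 10·13.1·(0.032389) = 4.2430 kWh/t
P_mill = W·ṁ = 4.2430·1634.5 = 6935.2 kW

P = 6935.2 kW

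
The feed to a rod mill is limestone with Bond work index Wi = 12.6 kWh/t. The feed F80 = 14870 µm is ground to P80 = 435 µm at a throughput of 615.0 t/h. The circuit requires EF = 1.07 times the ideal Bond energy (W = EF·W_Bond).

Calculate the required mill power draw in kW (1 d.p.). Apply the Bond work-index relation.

W = 10·Wi·(P80^(-½) − F80^(-½))
W = 10·12.6·(1/√435 − 1/√14870) = 10·12.6·(0.039746) = 5.0080 kWh/t
Apply correction: 5.0080 × 1.07 = 5.3585 kWh/t
P = W·T = 5.3585·615.0 = 3295.5 kW

P = 3295.5 kW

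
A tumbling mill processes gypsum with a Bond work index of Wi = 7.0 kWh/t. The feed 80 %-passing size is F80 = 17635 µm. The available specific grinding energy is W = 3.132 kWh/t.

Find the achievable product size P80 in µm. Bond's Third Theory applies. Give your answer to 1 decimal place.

W = 10 Wi / √P80 − 10 Wi / √F80
⇒ 1/√P80 = W/(10 Wi) + 1/√F80
  = 3.1320/(10·7.0) + 1/√17635 = 0.044743 + 0.007530 = 0.052273
P80 = (1/0.052273)² = 19.1303² = 365.97 µm

P80 = 366.0 µm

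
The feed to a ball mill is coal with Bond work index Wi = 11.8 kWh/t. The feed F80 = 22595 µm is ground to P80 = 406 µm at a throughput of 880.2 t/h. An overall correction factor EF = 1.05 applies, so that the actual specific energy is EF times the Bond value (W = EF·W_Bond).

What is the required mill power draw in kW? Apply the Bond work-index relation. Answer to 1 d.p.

Bond:  W = 10 Wi (1/√P − 1/√F)
W = 10·11.8·(1/√406 − 1/√22595) = 10·11.8·(0.042977) = 5.0712 kWh/t
Apply correction: 5.0712 × 1.05 = 5.3248 kWh/t
P = W·T = 5.3248·880.2 = 4686.9 kW

P = 4686.9 kW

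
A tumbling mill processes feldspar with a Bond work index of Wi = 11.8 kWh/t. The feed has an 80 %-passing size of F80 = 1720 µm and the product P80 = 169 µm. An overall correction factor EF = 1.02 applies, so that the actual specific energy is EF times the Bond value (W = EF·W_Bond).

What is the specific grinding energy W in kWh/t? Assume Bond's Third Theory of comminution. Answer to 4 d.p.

W = 10 Wi / √P80 − 10 Wi / √F80
1/√169 = 0.076923;  1/√1720 = 0.024112
W = 10·11.8·(0.076923 − 0.024112) = 6.2317 kWh/t
Apply correction: 6.2317 × 1.02 = 6.3563 kWh/t

W = 6.3563 kWh/t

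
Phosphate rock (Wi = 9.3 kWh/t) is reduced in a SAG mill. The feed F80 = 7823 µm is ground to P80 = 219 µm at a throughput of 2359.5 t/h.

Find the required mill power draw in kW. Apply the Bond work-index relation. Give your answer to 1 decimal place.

W = 10 Wi (P80^-0.5 − F80^-0.5)
W = 10·9.3·(1/√219 − 1/√7823) = 10·9.3·(0.056268) = 5.2329 kWh/t
P = W·T = 5.2329·2359.5 = 12347.0 kW

P = 12347.0 kW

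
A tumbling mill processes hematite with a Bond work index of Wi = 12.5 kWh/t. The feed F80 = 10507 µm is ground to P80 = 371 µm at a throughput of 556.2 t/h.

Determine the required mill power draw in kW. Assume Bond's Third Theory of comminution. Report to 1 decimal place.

W = 10 Wi (1/√P80 − 1/√F80)  [Bond]
W = 10·12.5·(1/√371 − 1/√10507) = 10·12.5·(0.042162) = 5.2702 kWh/t
Mill draw = 5.2702 × 556.2 = 2931.3 kW

P = 2931.3 kW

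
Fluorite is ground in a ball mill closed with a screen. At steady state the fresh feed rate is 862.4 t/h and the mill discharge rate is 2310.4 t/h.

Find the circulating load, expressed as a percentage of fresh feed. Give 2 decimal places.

CL = 167.90 %

M = F + R at steady state, so:
R = M − F = 2310.4 − 862.4 = 1448.0 t/h
CL = 100·R/F = 100·1448.0/862.4 = 167.90 %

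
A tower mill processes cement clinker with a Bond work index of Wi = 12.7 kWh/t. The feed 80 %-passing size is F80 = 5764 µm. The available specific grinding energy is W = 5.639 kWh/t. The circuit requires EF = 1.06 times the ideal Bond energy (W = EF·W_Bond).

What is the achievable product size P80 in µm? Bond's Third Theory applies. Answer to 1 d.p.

Bond: W = 10·Wi·(1/√P80 − 1/√F80)
W_Bond = W / EF = 5.639 / 1.06 = 5.3198 kWh/t
1/√P80 = 1/√F80 + W_Bond/(10·Wi)
  = 5.3198/(10·12.7) + 1/√5764 = 0.041888 + 0.013172 = 0.055060
P80 = (1/0.055060)² = 18.1621² = 329.86 µm

P80 = 329.9 µm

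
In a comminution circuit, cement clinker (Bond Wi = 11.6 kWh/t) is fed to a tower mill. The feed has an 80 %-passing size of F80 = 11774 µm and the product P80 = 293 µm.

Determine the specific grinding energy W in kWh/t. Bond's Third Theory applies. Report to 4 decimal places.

Bond: W = 10·Wi·(1/√P80 − 1/√F80)
1/√293 = 0.058421;  1/√11774 = 0.009216
W = 10·11.6·(0.058421 − 0.009216) = 5.7077 kWh/t

W = 5.7077 kWh/t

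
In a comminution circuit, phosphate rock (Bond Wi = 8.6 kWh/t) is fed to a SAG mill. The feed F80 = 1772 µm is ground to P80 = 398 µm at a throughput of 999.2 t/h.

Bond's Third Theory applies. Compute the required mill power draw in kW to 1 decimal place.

P = 2266.0 kW

W = 10 Wi / √P80 − 10 Wi / √F80
W = 10·8.6·(1/√398 − 1/√1772) = 10·8.6·(0.026370) = 2.2678 kWh/t
P = W·T = 2.2678·999.2 = 2266.0 kW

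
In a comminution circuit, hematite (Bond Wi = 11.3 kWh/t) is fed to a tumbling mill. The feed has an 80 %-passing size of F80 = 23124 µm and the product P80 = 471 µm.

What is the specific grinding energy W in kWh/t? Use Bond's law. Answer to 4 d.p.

W = 10 Wi (1/√P80 − 1/√F80)  [Bond]
1/√471 = 0.046078;  1/√23124 = 0.006576
W = 10·11.3·(0.046078 − 0.006576) = 4.4637 kWh/t

W = 4.4637 kWh/t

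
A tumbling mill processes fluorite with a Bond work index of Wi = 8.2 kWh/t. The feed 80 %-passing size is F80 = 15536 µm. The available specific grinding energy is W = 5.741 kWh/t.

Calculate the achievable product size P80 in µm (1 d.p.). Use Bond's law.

W = 10 Wi (1/√P80 − 1/√F80)  [Bond]
1/√P80 = 1/√F80 + W/(10·Wi)
  = 5.7410/(10·8.2) + 1/√15536 = 0.070012 + 0.008023 = 0.078035
P80 = (1/0.078035)² = 12.8147² = 164.22 µm

P80 = 164.2 µm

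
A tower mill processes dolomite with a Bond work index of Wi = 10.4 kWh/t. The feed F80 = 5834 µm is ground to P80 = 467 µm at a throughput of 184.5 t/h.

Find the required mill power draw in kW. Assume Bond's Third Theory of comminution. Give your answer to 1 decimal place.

P = 636.7 kW

W_Bond = 10·Wi·(1/√P₈₀ − 1/√F₈₀)
W = 10·10.4·(1/√467 − 1/√5834) = 10·10.4·(0.033182) = 3.4509 kWh/t
P = W·T = 3.4509·184.5 = 636.7 kW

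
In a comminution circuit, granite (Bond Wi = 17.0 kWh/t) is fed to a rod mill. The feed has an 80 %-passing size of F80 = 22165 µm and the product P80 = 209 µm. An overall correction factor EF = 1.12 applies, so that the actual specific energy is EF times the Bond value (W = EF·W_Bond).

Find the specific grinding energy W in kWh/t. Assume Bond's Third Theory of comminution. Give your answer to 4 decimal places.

Bond:  W = 10 Wi (1/√P − 1/√F)
1/√209 = 0.069171;  1/√22165 = 0.006717
W = 10·17.0·(0.069171 − 0.006717) = 10.6173 kWh/t
Apply correction: 10.6173 × 1.12 = 11.8914 kWh/t

W = 11.8914 kWh/t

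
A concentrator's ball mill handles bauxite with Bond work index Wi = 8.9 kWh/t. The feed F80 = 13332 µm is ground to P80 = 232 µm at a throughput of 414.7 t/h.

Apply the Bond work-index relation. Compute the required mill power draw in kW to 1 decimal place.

P = 2103.5 kW

W = 10 Wi (P80^-0.5 − F80^-0.5)
W = 10·8.9·(1/√232 − 1/√13332) = 10·8.9·(0.056993) = 5.0723 kWh/t
Power = W × throughput = 5.0723 kWh/t × 414.7 t/h = 2103.5 kW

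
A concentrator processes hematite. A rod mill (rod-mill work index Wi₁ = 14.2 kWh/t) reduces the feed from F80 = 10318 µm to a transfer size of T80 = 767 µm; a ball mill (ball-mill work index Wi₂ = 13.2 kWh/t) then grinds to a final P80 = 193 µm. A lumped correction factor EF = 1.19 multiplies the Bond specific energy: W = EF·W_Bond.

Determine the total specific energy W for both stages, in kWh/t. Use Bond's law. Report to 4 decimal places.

W = 10.0730 kWh/t

W = 10 Wi / √P80 − 10 Wi / √F80
Stage 1 (10318→767 µm, Wi₁=14.2): W₁ = 10·14.2·(0.036108 − 0.009845) = 3.7294 kWh/t
Stage 2 (767→193 µm, Wi₂=13.2): W₂ = 10·13.2·(0.071982 − 0.036108) = 4.7353 kWh/t
W = W₁ + W₂ = 3.7294 + 4.7353 = 8.4647 kWh/t
Corrected W = EF·W_Bond = 1.19·8.4647 = 10.0730 kWh/t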